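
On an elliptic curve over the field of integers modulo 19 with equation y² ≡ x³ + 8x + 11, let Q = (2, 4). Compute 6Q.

(0, 12)

Repeated addition: build up to 6Q.
2Q: tangent at (2, 4): λ = (3·2² + 8)/(2·4) ≡ 1/8. 8⁻¹ ≡ 12 (mod 19), so λ ≡ 1·12 ≡ 12.
  x = λ² - 2 - 2 = 144 - 4 ≡ 7; y = λ·(2 - 7) - 4 ≡ 12. → (7, 12)
3Q: (7, 12) + (2, 4). λ = (4 - 12)/(2 - 7) ≡ 11/14 mod 19. 14⁻¹ ≡ 15 (mod 19) since 14·15 = 210 ≡ 1, so λ ≡ 13.
  x = λ² - 7 - 2 = 169 - 9 ≡ 8; y = λ·(7 - 8) - 12 ≡ 13. → (8, 13)
4Q: (8, 13) + (2, 4). λ = (4 - 13)/(2 - 8) ≡ 10/13 mod 19. 13⁻¹ ≡ 3 (mod 19), so λ ≡ 11.
  x = λ² - 8 - 2 = 121 - 10 ≡ 16; y = λ·(8 - 16) - 13 ≡ 13. → (16, 13)
5Q: (16, 13) + (2, 4). λ = (4 - 13)/(2 - 16) ≡ 10/5 mod 19. 5⁻¹ ≡ 4 (mod 19) since 5·4 = 20 ≡ 1, so λ ≡ 2.
  x = λ² - 16 - 2 = 4 - 18 ≡ 5; y = λ·(16 - 5) - 13 ≡ 9. → (5, 9)
6Q: (5, 9) + (2, 4). λ = (4 - 9)/(2 - 5) ≡ 14/16 mod 19. 16⁻¹ ≡ 6 (mod 19), so λ ≡ 8.
  x = λ² - 5 - 2 = 64 - 7 ≡ 0; y = λ·(5 - 0) - 9 ≡ 12. → (0, 12)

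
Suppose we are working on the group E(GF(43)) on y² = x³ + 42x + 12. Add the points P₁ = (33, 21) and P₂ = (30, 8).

(37, 19)

(33, 21) + (30, 8). λ = (8 - 21)/(30 - 33) ≡ 30/40 mod 43. 40⁻¹ ≡ 14 (mod 43), so λ ≡ 33.
  x = λ² - 33 - 30 = 1089 - 63 ≡ 37; y = λ·(33 - 37) - 21 ≡ 19. → (37, 19)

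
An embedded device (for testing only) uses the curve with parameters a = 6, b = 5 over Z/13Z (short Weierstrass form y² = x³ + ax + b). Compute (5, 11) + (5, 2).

The two points share x = 5 and their y-coordinates satisfy 11 + 2 ≡ 0 (mod 13), so they are inverses. Their sum is O.

O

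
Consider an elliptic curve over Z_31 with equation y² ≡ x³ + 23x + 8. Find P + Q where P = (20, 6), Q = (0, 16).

(20, 6) + (0, 16). λ = (16 - 6)/(0 - 20) ≡ 10/11 mod 31. 11⁻¹ ≡ 17 (mod 31), so λ ≡ 15.
  x = λ² - 20 - 0 = 225 - 20 ≡ 19; y = λ·(20 - 19) - 6 ≡ 9. → (19, 9)

(19, 9)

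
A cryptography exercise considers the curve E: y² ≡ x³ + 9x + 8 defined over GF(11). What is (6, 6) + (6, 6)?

tangent at (6, 6): λ = (3·6² + 9)/(2·6) ≡ 7/1. 1⁻¹ ≡ 1 (mod 11), so λ ≡ 7·1 ≡ 7.
  x = λ² - 6 - 6 = 49 - 12 ≡ 4; y = λ·(6 - 4) - 6 ≡ 8. → (4, 8)

(4, 8)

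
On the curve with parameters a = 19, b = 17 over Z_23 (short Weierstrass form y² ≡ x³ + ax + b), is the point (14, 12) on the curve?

y² = 12² ≡ 6; x³ + 19x + 17 = 3027 ≡ 14 (mod 23). 6 ≠ 14.

no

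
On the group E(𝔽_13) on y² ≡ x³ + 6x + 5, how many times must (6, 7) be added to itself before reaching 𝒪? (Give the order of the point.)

2P: tangent at (6, 7): λ = (3·6² + 6)/(2·7) ≡ 10/1. 1⁻¹ ≡ 1 (mod 13), so λ ≡ 10·1 ≡ 10.
  x = λ² - 6 - 6 = 100 - 12 ≡ 10; y = λ·(6 - 10) - 7 ≡ 5. → (10, 5)
3P: (10, 5) + (6, 7). λ = (7 - 5)/(6 - 10) ≡ 2/9 mod 13. 9⁻¹ ≡ 3 (mod 13), so λ ≡ 6.
  x = λ² - 10 - 6 = 36 - 16 ≡ 7; y = λ·(10 - 7) - 5 ≡ 0. → (7, 0)
4P: (7, 0) + (6, 7). λ = (7 - 0)/(6 - 7) ≡ 7/12 mod 13. 12⁻¹ ≡ 12 (mod 13) since 12·12 = 144 ≡ 1, so λ ≡ 6.
  x = λ² - 7 - 6 = 36 - 13 ≡ 10; y = λ·(7 - 10) - 0 ≡ 8. → (10, 8)
5P: (10, 8) + (6, 7). λ = (7 - 8)/(6 - 10) ≡ 12/9 mod 13. 9⁻¹ ≡ 3 (mod 13) since 9·3 = 27 ≡ 1, so λ ≡ 10.
  x = λ² - 10 - 6 = 100 - 16 ≡ 6; y = λ·(10 - 6) - 8 ≡ 6. → (6, 6)
6P: (6, 6) + (6, 7): same x and y₁ ≡ -y₂, so the sum is 𝒪.
6P = 𝒪, so the order is 6.

6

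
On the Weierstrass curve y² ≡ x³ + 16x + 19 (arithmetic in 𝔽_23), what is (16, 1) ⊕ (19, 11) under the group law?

(16, 1) + (19, 11). λ = (11 - 1)/(19 - 16) ≡ 10/3 mod 23. 3⁻¹ ≡ 8 (mod 23) since 3·8 = 24 ≡ 1, so λ ≡ 11.
  x = λ² - 16 - 19 = 121 - 35 ≡ 17; y = λ·(16 - 17) - 1 ≡ 11. → (17, 11)

(17, 11)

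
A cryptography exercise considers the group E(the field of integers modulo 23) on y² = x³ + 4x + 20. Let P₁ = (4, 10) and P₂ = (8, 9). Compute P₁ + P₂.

(4, 10) + (8, 9). λ = (9 - 10)/(8 - 4) ≡ 22/4 mod 23. 4⁻¹ ≡ 6 (mod 23) since 4·6 = 24 ≡ 1, so λ ≡ 17.
  x = λ² - 4 - 8 = 289 - 12 ≡ 1; y = λ·(4 - 1) - 10 ≡ 18. → (1, 18)

(1, 18)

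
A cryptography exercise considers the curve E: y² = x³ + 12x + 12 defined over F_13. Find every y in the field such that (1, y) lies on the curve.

x³ + 12x + 12 = 25 ≡ 12 (mod 13).
Square roots of 12 mod 13: 5 and 8 (since 5² = 25 ≡ 12).

5, 8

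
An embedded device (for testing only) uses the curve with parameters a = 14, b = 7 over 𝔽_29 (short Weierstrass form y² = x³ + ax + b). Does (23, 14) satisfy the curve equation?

y² = 14² ≡ 22; x³ + 14x + 7 = 12496 ≡ 26 (mod 29). 22 ≠ 26.

no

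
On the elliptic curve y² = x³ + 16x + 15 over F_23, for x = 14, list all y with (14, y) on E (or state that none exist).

x³ + 16x + 15 = 2983 ≡ 16 (mod 23).
Square roots of 16 mod 23: 4 and 19 (since 4² = 16 ≡ 16).

4, 19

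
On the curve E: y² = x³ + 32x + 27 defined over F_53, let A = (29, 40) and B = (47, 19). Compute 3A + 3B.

(4, 22)

First 3A:
Repeated addition: build up to 3A.
2A: tangent at (29, 40): λ = (3·29² + 32)/(2·40) ≡ 11/27. 27⁻¹ ≡ 2 (mod 53), so λ ≡ 11·2 ≡ 22.
  x = λ² - 29 - 29 = 484 - 58 ≡ 2; y = λ·(29 - 2) - 40 ≡ 24. → (2, 24)
3A: (2, 24) + (29, 40). λ = (40 - 24)/(29 - 2) ≡ 16/27 mod 53. 27⁻¹ ≡ 2 (mod 53) since 27·2 = 54 ≡ 1, so λ ≡ 32.
  x = λ² - 2 - 29 = 1024 - 31 ≡ 39; y = λ·(2 - 39) - 24 ≡ 11. → (39, 11)
3A = (39, 11).
Next 3B:
Repeated addition: build up to 3B.
2B: tangent at (47, 19): λ = (3·47² + 32)/(2·19) ≡ 34/38. 38⁻¹ ≡ 7 (mod 53), so λ ≡ 34·7 ≡ 26.
  x = λ² - 47 - 47 = 676 - 94 ≡ 52; y = λ·(47 - 52) - 19 ≡ 10. → (52, 10)
3B: (52, 10) + (47, 19). λ = (19 - 10)/(47 - 52) ≡ 9/48 mod 53. 48⁻¹ ≡ 21 (mod 53), so λ ≡ 30.
  x = λ² - 52 - 47 = 900 - 99 ≡ 6; y = λ·(52 - 6) - 10 ≡ 45. → (6, 45)
3B = (6, 45).
Finally 3A + 3B:
(39, 11) + (6, 45). λ = (45 - 11)/(6 - 39) ≡ 34/20 mod 53. 20⁻¹ ≡ 8 (mod 53), so λ ≡ 7.
  x = λ² - 39 - 6 = 49 - 45 ≡ 4; y = λ·(39 - 4) - 11 ≡ 22. → (4, 22)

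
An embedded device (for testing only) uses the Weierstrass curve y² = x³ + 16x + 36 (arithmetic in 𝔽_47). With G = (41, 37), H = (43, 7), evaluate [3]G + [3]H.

(43, 40)

First 3G:
Repeated addition: build up to 3G.
2G: tangent at (41, 37): λ = (3·41² + 16)/(2·37) ≡ 30/27. 27⁻¹ ≡ 7 (mod 47), so λ ≡ 30·7 ≡ 22.
  x = λ² - 41 - 41 = 484 - 82 ≡ 26; y = λ·(41 - 26) - 37 ≡ 11. → (26, 11)
3G: (26, 11) + (41, 37). λ = (37 - 11)/(41 - 26) ≡ 26/15 mod 47. 15⁻¹ ≡ 22 (mod 47) since 15·22 = 330 ≡ 1, so λ ≡ 8.
  x = λ² - 26 - 41 = 64 - 67 ≡ 44; y = λ·(26 - 44) - 11 ≡ 33. → (44, 33)
3G = (44, 33).
Next 3H:
Repeated addition: build up to 3H.
2H: tangent at (43, 7): λ = (3·43² + 16)/(2·7) ≡ 17/14. 14⁻¹ ≡ 37 (mod 47), so λ ≡ 17·37 ≡ 18.
  x = λ² - 43 - 43 = 324 - 86 ≡ 3; y = λ·(43 - 3) - 7 ≡ 8. → (3, 8)
3H: (3, 8) + (43, 7). λ = (7 - 8)/(43 - 3) ≡ 46/40 mod 47. 40⁻¹ ≡ 20 (mod 47), so λ ≡ 27.
  x = λ² - 3 - 43 = 729 - 46 ≡ 25; y = λ·(3 - 25) - 8 ≡ 9. → (25, 9)
3H = (25, 9).
Finally 3G + 3H:
(44, 33) + (25, 9). λ = (9 - 33)/(25 - 44) ≡ 23/28 mod 47. 28⁻¹ ≡ 42 (mod 47), so λ ≡ 26.
  x = λ² - 44 - 25 = 676 - 69 ≡ 43; y = λ·(44 - 43) - 33 ≡ 40. → (43, 40)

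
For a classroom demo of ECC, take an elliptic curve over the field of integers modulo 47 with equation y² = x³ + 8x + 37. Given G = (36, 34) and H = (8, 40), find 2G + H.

(22, 2)

First 2G:
Repeated addition: build up to 2G.
2G: tangent at (36, 34): λ = (3·36² + 8)/(2·34) ≡ 42/21. 21⁻¹ ≡ 9 (mod 47), so λ ≡ 42·9 ≡ 2.
  x = λ² - 36 - 36 = 4 - 72 ≡ 26; y = λ·(36 - 26) - 34 ≡ 33. → (26, 33)
2G = (26, 33).
Finally 2G + H:
(26, 33) + (8, 40). λ = (40 - 33)/(8 - 26) ≡ 7/29 mod 47. 29⁻¹ ≡ 13 (mod 47), so λ ≡ 44.
  x = λ² - 26 - 8 = 1936 - 34 ≡ 22; y = λ·(26 - 22) - 33 ≡ 2. → (22, 2)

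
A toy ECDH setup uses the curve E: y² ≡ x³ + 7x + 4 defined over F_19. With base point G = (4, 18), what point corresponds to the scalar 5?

(11, 5)

Double-and-add on 5 = (101)₂. Start with G = (4, 18) for the leading 1-bit.
double: tangent at (4, 18): λ = (3·4² + 7)/(2·18) ≡ 17/17. 17⁻¹ ≡ 9 (mod 19), so λ ≡ 17·9 ≡ 1.
  x = λ² - 4 - 4 = 1 - 8 ≡ 12; y = λ·(4 - 12) - 18 ≡ 12. → (12, 12)
double: tangent at (12, 12): λ = (3·12² + 7)/(2·12) ≡ 2/5. 5⁻¹ ≡ 4 (mod 19), so λ ≡ 2·4 ≡ 8.
  x = λ² - 12 - 12 = 64 - 24 ≡ 2; y = λ·(12 - 2) - 12 ≡ 11. → (2, 11)
add G: (2, 11) + (4, 18). λ = (18 - 11)/(4 - 2) ≡ 7/2 mod 19. 2⁻¹ ≡ 10 (mod 19) since 2·10 = 20 ≡ 1, so λ ≡ 13.
  x = λ² - 2 - 4 = 169 - 6 ≡ 11; y = λ·(2 - 11) - 11 ≡ 5. → (11, 5)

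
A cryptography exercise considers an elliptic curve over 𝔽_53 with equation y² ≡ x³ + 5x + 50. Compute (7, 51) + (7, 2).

The two points share x = 7 and their y-coordinates satisfy 51 + 2 ≡ 0 (mod 53), so they are inverses. Their sum is 𝒪.

O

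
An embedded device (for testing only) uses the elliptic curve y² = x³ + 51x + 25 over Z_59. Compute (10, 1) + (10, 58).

The two points share x = 10 and their y-coordinates satisfy 1 + 58 ≡ 0 (mod 59), so they are inverses. Their sum is ∞.

O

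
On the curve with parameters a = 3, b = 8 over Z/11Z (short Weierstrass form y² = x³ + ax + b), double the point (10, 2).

tangent at (10, 2): λ = (3·10² + 3)/(2·2) ≡ 6/4. 4⁻¹ ≡ 3 (mod 11) since 4·3 = 12 ≡ 1, so λ ≡ 6·3 ≡ 7.
  x = λ² - 10 - 10 = 49 - 20 ≡ 7; y = λ·(10 - 7) - 2 ≡ 8. → (7, 8)

(7, 8)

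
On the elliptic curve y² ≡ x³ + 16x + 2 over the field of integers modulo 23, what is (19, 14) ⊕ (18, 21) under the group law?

(12, 6)

(19, 14) + (18, 21). λ = (21 - 14)/(18 - 19) ≡ 7/22 mod 23. 22⁻¹ ≡ 22 (mod 23), so λ ≡ 16.
  x = λ² - 19 - 18 = 256 - 37 ≡ 12; y = λ·(19 - 12) - 14 ≡ 6. → (12, 6)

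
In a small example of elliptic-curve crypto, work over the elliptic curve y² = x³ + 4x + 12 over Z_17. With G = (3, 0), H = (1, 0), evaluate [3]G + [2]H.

First 3G:
Repeated addition: build up to 3G.
2G: (3, 0) + (3, 0): same x and y₁ ≡ -y₂, so the sum is 𝒪.
3G: 𝒪 + (3, 0) = (3, 0) (identity).
3G = (3, 0).
Next 2H:
Repeated addition: build up to 2H.
2H: (1, 0) + (1, 0): same x and y₁ ≡ -y₂, so the sum is 𝒪.
2H = 𝒪.
Finally 3G + 2H:
(3, 0) + 𝒪 = (3, 0) (identity).

(3, 0)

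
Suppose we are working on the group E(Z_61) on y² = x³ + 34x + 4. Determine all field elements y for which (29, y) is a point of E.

8, 53

x³ + 34x + 4 = 25379 ≡ 3 (mod 61).
Square roots of 3 mod 61: 8 and 53 (since 8² = 64 ≡ 3).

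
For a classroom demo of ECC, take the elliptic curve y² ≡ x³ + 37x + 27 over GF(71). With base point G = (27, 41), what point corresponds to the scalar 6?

Repeated addition: build up to 6G.
2G: tangent at (27, 41): λ = (3·27² + 37)/(2·41) ≡ 23/11. 11⁻¹ ≡ 13 (mod 71), so λ ≡ 23·13 ≡ 15.
  x = λ² - 27 - 27 = 225 - 54 ≡ 29; y = λ·(27 - 29) - 41 ≡ 0. → (29, 0)
3G: (29, 0) + (27, 41). λ = (41 - 0)/(27 - 29) ≡ 41/69 mod 71. 69⁻¹ ≡ 35 (mod 71), so λ ≡ 15.
  x = λ² - 29 - 27 = 225 - 56 ≡ 27; y = λ·(29 - 27) - 0 ≡ 30. → (27, 30)
4G: (27, 30) + (27, 41): same x and y₁ ≡ -y₂, so the sum is the point at infinity.
5G: the point at infinity + (27, 41) = (27, 41) (identity).
6G: tangent at (27, 41): λ = (3·27² + 37)/(2·41) ≡ 23/11. 11⁻¹ ≡ 13 (mod 71), so λ ≡ 23·13 ≡ 15.
  x = λ² - 27 - 27 = 225 - 54 ≡ 29; y = λ·(27 - 29) - 41 ≡ 0. → (29, 0)

(29, 0)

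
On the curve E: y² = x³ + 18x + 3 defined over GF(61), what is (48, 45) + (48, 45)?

(38, 54)

tangent at (48, 45): λ = (3·48² + 18)/(2·45) ≡ 37/29. 29⁻¹ ≡ 40 (mod 61), so λ ≡ 37·40 ≡ 16.
  x = λ² - 48 - 48 = 256 - 96 ≡ 38; y = λ·(48 - 38) - 45 ≡ 54. → (38, 54)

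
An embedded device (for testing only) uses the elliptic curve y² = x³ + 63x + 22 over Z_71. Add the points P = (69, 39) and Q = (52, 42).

(69, 39) + (52, 42). λ = (42 - 39)/(52 - 69) ≡ 3/54 mod 71. 54⁻¹ ≡ 25 (mod 71) since 54·25 = 1350 ≡ 1, so λ ≡ 4.
  x = λ² - 69 - 52 = 16 - 121 ≡ 37; y = λ·(69 - 37) - 39 ≡ 18. → (37, 18)

(37, 18)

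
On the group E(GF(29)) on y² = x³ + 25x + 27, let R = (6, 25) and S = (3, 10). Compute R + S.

(6, 25) + (3, 10). λ = (10 - 25)/(3 - 6) ≡ 14/26 mod 29. 26⁻¹ ≡ 19 (mod 29), so λ ≡ 5.
  x = λ² - 6 - 3 = 25 - 9 ≡ 16; y = λ·(6 - 16) - 25 ≡ 12. → (16, 12)

(16, 12)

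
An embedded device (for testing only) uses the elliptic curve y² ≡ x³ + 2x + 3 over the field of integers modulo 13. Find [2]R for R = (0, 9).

(9, 3)

tangent at (0, 9): λ = (3·0² + 2)/(2·9) ≡ 2/5. 5⁻¹ ≡ 8 (mod 13) since 5·8 = 40 ≡ 1, so λ ≡ 2·8 ≡ 3.
  x = λ² - 0 - 0 = 9 - 0 ≡ 9; y = λ·(0 - 9) - 9 ≡ 3. → (9, 3)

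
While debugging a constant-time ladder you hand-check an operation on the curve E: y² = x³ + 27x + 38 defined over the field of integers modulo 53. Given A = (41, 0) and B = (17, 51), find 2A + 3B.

First 2A:
Repeated addition: build up to 2A.
2A: (41, 0) + (41, 0): same x and y₁ ≡ -y₂, so the sum is 𝒪.
2A = 𝒪.
Next 3B:
Repeated addition: build up to 3B.
2B: tangent at (17, 51): λ = (3·17² + 27)/(2·51) ≡ 46/49. 49⁻¹ ≡ 13 (mod 53), so λ ≡ 46·13 ≡ 15.
  x = λ² - 17 - 17 = 225 - 34 ≡ 32; y = λ·(17 - 32) - 51 ≡ 42. → (32, 42)
3B: (32, 42) + (17, 51). λ = (51 - 42)/(17 - 32) ≡ 9/38 mod 53. 38⁻¹ ≡ 7 (mod 53) since 38·7 = 266 ≡ 1, so λ ≡ 10.
  x = λ² - 32 - 17 = 100 - 49 ≡ 51; y = λ·(32 - 51) - 42 ≡ 33. → (51, 33)
3B = (51, 33).
Finally 2A + 3B:
𝒪 + (51, 33) = (51, 33) (identity).

(51, 33)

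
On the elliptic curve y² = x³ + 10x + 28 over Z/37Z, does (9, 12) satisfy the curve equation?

yes

y² = 12² ≡ 33; x³ + 10x + 28 = 847 ≡ 33 (mod 37). 33 = 33.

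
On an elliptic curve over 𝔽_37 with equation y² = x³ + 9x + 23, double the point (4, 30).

(25, 0)

tangent at (4, 30): λ = (3·4² + 9)/(2·30) ≡ 20/23. 23⁻¹ ≡ 29 (mod 37), so λ ≡ 20·29 ≡ 25.
  x = λ² - 4 - 4 = 625 - 8 ≡ 25; y = λ·(4 - 25) - 30 ≡ 0. → (25, 0)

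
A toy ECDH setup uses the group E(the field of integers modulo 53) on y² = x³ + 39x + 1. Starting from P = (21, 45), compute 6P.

(47, 9)

Double-and-add on 6 = (110)₂. Start with P = (21, 45) for the leading 1-bit.
double: tangent at (21, 45): λ = (3·21² + 39)/(2·45) ≡ 37/37. 37⁻¹ ≡ 43 (mod 53), so λ ≡ 37·43 ≡ 1.
  x = λ² - 21 - 21 = 1 - 42 ≡ 12; y = λ·(21 - 12) - 45 ≡ 17. → (12, 17)
add P: (12, 17) + (21, 45). λ = (45 - 17)/(21 - 12) ≡ 28/9 mod 53. 9⁻¹ ≡ 6 (mod 53), so λ ≡ 9.
  x = λ² - 12 - 21 = 81 - 33 ≡ 48; y = λ·(12 - 48) - 17 ≡ 30. → (48, 30)
double: tangent at (48, 30): λ = (3·48² + 39)/(2·30) ≡ 8/7. 7⁻¹ ≡ 38 (mod 53), so λ ≡ 8·38 ≡ 39.
  x = λ² - 48 - 48 = 1521 - 96 ≡ 47; y = λ·(48 - 47) - 30 ≡ 9. → (47, 9)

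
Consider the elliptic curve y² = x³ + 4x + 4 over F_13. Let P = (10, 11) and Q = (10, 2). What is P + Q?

O

The two points share x = 10 and their y-coordinates satisfy 11 + 2 ≡ 0 (mod 13), so they are inverses. Their sum is O.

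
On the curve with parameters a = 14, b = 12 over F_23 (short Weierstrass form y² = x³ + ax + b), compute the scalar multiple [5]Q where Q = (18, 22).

(18, 1)

Double-and-add on 5 = (101)₂. Start with Q = (18, 22) for the leading 1-bit.
double: tangent at (18, 22): λ = (3·18² + 14)/(2·22) ≡ 20/21. 21⁻¹ ≡ 11 (mod 23), so λ ≡ 20·11 ≡ 13.
  x = λ² - 18 - 18 = 169 - 36 ≡ 18; y = λ·(18 - 18) - 22 ≡ 1. → (18, 1)
double: tangent at (18, 1): λ = (3·18² + 14)/(2·1) ≡ 20/2. 2⁻¹ ≡ 12 (mod 23) since 2·12 = 24 ≡ 1, so λ ≡ 20·12 ≡ 10.
  x = λ² - 18 - 18 = 100 - 36 ≡ 18; y = λ·(18 - 18) - 1 ≡ 22. → (18, 22)
add Q: tangent at (18, 22): λ = (3·18² + 14)/(2·22) ≡ 20/21. 21⁻¹ ≡ 11 (mod 23), so λ ≡ 20·11 ≡ 13.
  x = λ² - 18 - 18 = 169 - 36 ≡ 18; y = λ·(18 - 18) - 22 ≡ 1. → (18, 1)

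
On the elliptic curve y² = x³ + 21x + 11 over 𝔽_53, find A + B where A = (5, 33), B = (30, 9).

(5, 33) + (30, 9). λ = (9 - 33)/(30 - 5) ≡ 29/25 mod 53. 25⁻¹ ≡ 17 (mod 53), so λ ≡ 16.
  x = λ² - 5 - 30 = 256 - 35 ≡ 9; y = λ·(5 - 9) - 33 ≡ 9. → (9, 9)

(9, 9)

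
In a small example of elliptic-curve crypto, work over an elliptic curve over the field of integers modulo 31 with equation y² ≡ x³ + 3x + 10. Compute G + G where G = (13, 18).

(24, 7)

tangent at (13, 18): λ = (3·13² + 3)/(2·18) ≡ 14/5. 5⁻¹ ≡ 25 (mod 31), so λ ≡ 14·25 ≡ 9.
  x = λ² - 13 - 13 = 81 - 26 ≡ 24; y = λ·(13 - 24) - 18 ≡ 7. → (24, 7)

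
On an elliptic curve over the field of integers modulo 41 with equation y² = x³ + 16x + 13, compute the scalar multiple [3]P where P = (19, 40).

Repeated addition: build up to 3P.
2P: tangent at (19, 40): λ = (3·19² + 16)/(2·40) ≡ 33/39. 39⁻¹ ≡ 20 (mod 41), so λ ≡ 33·20 ≡ 4.
  x = λ² - 19 - 19 = 16 - 38 ≡ 19; y = λ·(19 - 19) - 40 ≡ 1. → (19, 1)
3P: (19, 1) + (19, 40): same x and y₁ ≡ -y₂, so the sum is O.

O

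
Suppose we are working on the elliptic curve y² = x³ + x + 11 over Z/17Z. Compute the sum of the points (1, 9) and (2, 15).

(16, 3)

(1, 9) + (2, 15). λ = (15 - 9)/(2 - 1) ≡ 6/1 mod 17. 1⁻¹ ≡ 1 (mod 17), so λ ≡ 6.
  x = λ² - 1 - 2 = 36 - 3 ≡ 16; y = λ·(1 - 16) - 9 ≡ 3. → (16, 3)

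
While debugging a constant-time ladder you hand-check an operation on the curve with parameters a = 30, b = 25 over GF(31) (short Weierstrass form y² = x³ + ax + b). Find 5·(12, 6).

Write P = (12, 6).
Double-and-add on 5 = (101)₂. Start with P = (12, 6) for the leading 1-bit.
double: tangent at (12, 6): λ = (3·12² + 30)/(2·6) ≡ 28/12. 12⁻¹ ≡ 13 (mod 31), so λ ≡ 28·13 ≡ 23.
  x = λ² - 12 - 12 = 529 - 24 ≡ 9; y = λ·(12 - 9) - 6 ≡ 1. → (9, 1)
double: tangent at (9, 1): λ = (3·9² + 30)/(2·1) ≡ 25/2. 2⁻¹ ≡ 16 (mod 31), so λ ≡ 25·16 ≡ 28.
  x = λ² - 9 - 9 = 784 - 18 ≡ 22; y = λ·(9 - 22) - 1 ≡ 7. → (22, 7)
add P: (22, 7) + (12, 6). λ = (6 - 7)/(12 - 22) ≡ 30/21 mod 31. 21⁻¹ ≡ 3 (mod 31), so λ ≡ 28.
  x = λ² - 22 - 12 = 784 - 34 ≡ 6; y = λ·(22 - 6) - 7 ≡ 7. → (6, 7)

(6, 7)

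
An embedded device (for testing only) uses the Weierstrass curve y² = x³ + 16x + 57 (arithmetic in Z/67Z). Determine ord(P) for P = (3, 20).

2P: tangent at (3, 20): λ = (3·3² + 16)/(2·20) ≡ 43/40. 40⁻¹ ≡ 62 (mod 67), so λ ≡ 43·62 ≡ 53.
  x = λ² - 3 - 3 = 2809 - 6 ≡ 56; y = λ·(3 - 56) - 20 ≡ 52. → (56, 52)
3P: (56, 52) + (3, 20). λ = (20 - 52)/(3 - 56) ≡ 35/14 mod 67. 14⁻¹ ≡ 24 (mod 67) since 14·24 = 336 ≡ 1, so λ ≡ 36.
  x = λ² - 56 - 3 = 1296 - 59 ≡ 31; y = λ·(56 - 31) - 52 ≡ 44. → (31, 44)
4P: (31, 44) + (3, 20). λ = (20 - 44)/(3 - 31) ≡ 43/39 mod 67. 39⁻¹ ≡ 55 (mod 67), so λ ≡ 20.
  x = λ² - 31 - 3 = 400 - 34 ≡ 31; y = λ·(31 - 31) - 44 ≡ 23. → (31, 23)
5P: (31, 23) + (3, 20). λ = (20 - 23)/(3 - 31) ≡ 64/39 mod 67. 39⁻¹ ≡ 55 (mod 67), so λ ≡ 36.
  x = λ² - 31 - 3 = 1296 - 34 ≡ 56; y = λ·(31 - 56) - 23 ≡ 15. → (56, 15)
6P: (56, 15) + (3, 20). λ = (20 - 15)/(3 - 56) ≡ 5/14 mod 67. 14⁻¹ ≡ 24 (mod 67) since 14·24 = 336 ≡ 1, so λ ≡ 53.
  x = λ² - 56 - 3 = 2809 - 59 ≡ 3; y = λ·(56 - 3) - 15 ≡ 47. → (3, 47)
7P: (3, 47) + (3, 20): same x and y₁ ≡ -y₂, so the sum is the point at infinity.
7P = the point at infinity, so the order is 7.

7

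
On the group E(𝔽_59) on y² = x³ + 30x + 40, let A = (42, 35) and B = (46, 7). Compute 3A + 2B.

First 3A:
Repeated addition: build up to 3A.
2A: tangent at (42, 35): λ = (3·42² + 30)/(2·35) ≡ 12/11. 11⁻¹ ≡ 43 (mod 59), so λ ≡ 12·43 ≡ 44.
  x = λ² - 42 - 42 = 1936 - 84 ≡ 23; y = λ·(42 - 23) - 35 ≡ 34. → (23, 34)
3A: (23, 34) + (42, 35). λ = (35 - 34)/(42 - 23) ≡ 1/19 mod 59. 19⁻¹ ≡ 28 (mod 59) since 19·28 = 532 ≡ 1, so λ ≡ 28.
  x = λ² - 23 - 42 = 784 - 65 ≡ 11; y = λ·(23 - 11) - 34 ≡ 7. → (11, 7)
3A = (11, 7).
Next 2B:
Repeated addition: build up to 2B.
2B: tangent at (46, 7): λ = (3·46² + 30)/(2·7) ≡ 6/14. 14⁻¹ ≡ 38 (mod 59) since 14·38 = 532 ≡ 1, so λ ≡ 6·38 ≡ 51.
  x = λ² - 46 - 46 = 2601 - 92 ≡ 31; y = λ·(46 - 31) - 7 ≡ 50. → (31, 50)
2B = (31, 50).
Finally 3A + 2B:
(11, 7) + (31, 50). λ = (50 - 7)/(31 - 11) ≡ 43/20 mod 59. 20⁻¹ ≡ 3 (mod 59) since 20·3 = 60 ≡ 1, so λ ≡ 11.
  x = λ² - 11 - 31 = 121 - 42 ≡ 20; y = λ·(11 - 20) - 7 ≡ 12. → (20, 12)

(20, 12)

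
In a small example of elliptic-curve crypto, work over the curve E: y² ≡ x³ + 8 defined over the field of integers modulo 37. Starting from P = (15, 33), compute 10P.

(1, 34)

Repeated addition: build up to 10P.
2P: tangent at (15, 33): λ = (3·15² + 0)/(2·33) ≡ 9/29. 29⁻¹ ≡ 23 (mod 37) since 29·23 = 667 ≡ 1, so λ ≡ 9·23 ≡ 22.
  x = λ² - 15 - 15 = 484 - 30 ≡ 10; y = λ·(15 - 10) - 33 ≡ 3. → (10, 3)
3P: (10, 3) + (15, 33). λ = (33 - 3)/(15 - 10) ≡ 30/5 mod 37. 5⁻¹ ≡ 15 (mod 37), so λ ≡ 6.
  x = λ² - 10 - 15 = 36 - 25 ≡ 11; y = λ·(10 - 11) - 3 ≡ 28. → (11, 28)
4P: (11, 28) + (15, 33). λ = (33 - 28)/(15 - 11) ≡ 5/4 mod 37. 4⁻¹ ≡ 28 (mod 37), so λ ≡ 29.
  x = λ² - 11 - 15 = 841 - 26 ≡ 1; y = λ·(11 - 1) - 28 ≡ 3. → (1, 3)
5P: (1, 3) + (15, 33). λ = (33 - 3)/(15 - 1) ≡ 30/14 mod 37. 14⁻¹ ≡ 8 (mod 37), so λ ≡ 18.
  x = λ² - 1 - 15 = 324 - 16 ≡ 12; y = λ·(1 - 12) - 3 ≡ 21. → (12, 21)
6P: (12, 21) + (15, 33). λ = (33 - 21)/(15 - 12) ≡ 12/3 mod 37. 3⁻¹ ≡ 25 (mod 37), so λ ≡ 4.
  x = λ² - 12 - 15 = 16 - 27 ≡ 26; y = λ·(12 - 26) - 21 ≡ 34. → (26, 34)
7P: (26, 34) + (15, 33). λ = (33 - 34)/(15 - 26) ≡ 36/26 mod 37. 26⁻¹ ≡ 10 (mod 37), so λ ≡ 27.
  x = λ² - 26 - 15 = 729 - 41 ≡ 22; y = λ·(26 - 22) - 34 ≡ 0. → (22, 0)
8P: (22, 0) + (15, 33). λ = (33 - 0)/(15 - 22) ≡ 33/30 mod 37. 30⁻¹ ≡ 21 (mod 37) since 30·21 = 630 ≡ 1, so λ ≡ 27.
  x = λ² - 22 - 15 = 729 - 37 ≡ 26; y = λ·(22 - 26) - 0 ≡ 3. → (26, 3)
9P: (26, 3) + (15, 33). λ = (33 - 3)/(15 - 26) ≡ 30/26 mod 37. 26⁻¹ ≡ 10 (mod 37), so λ ≡ 4.
  x = λ² - 26 - 15 = 16 - 41 ≡ 12; y = λ·(26 - 12) - 3 ≡ 16. → (12, 16)
10P: (12, 16) + (15, 33). λ = (33 - 16)/(15 - 12) ≡ 17/3 mod 37. 3⁻¹ ≡ 25 (mod 37) since 3·25 = 75 ≡ 1, so λ ≡ 18.
  x = λ² - 12 - 15 = 324 - 27 ≡ 1; y = λ·(12 - 1) - 16 ≡ 34. → (1, 34)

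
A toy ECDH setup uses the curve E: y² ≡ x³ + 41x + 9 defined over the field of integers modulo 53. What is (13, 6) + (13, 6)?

tangent at (13, 6): λ = (3·13² + 41)/(2·6) ≡ 18/12. 12⁻¹ ≡ 31 (mod 53) since 12·31 = 372 ≡ 1, so λ ≡ 18·31 ≡ 28.
  x = λ² - 13 - 13 = 784 - 26 ≡ 16; y = λ·(13 - 16) - 6 ≡ 16. → (16, 16)

(16, 16)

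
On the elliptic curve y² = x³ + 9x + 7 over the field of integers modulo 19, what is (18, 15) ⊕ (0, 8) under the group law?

(12, 0)

(18, 15) + (0, 8). λ = (8 - 15)/(0 - 18) ≡ 12/1 mod 19. 1⁻¹ ≡ 1 (mod 19) since 1·1 = 1 ≡ 1, so λ ≡ 12.
  x = λ² - 18 - 0 = 144 - 18 ≡ 12; y = λ·(18 - 12) - 15 ≡ 0. → (12, 0)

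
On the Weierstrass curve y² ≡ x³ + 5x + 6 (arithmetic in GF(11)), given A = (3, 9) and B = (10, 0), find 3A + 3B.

(10, 0)

First 3A:
Repeated addition: build up to 3A.
2A: tangent at (3, 9): λ = (3·3² + 5)/(2·9) ≡ 10/7. 7⁻¹ ≡ 8 (mod 11), so λ ≡ 10·8 ≡ 3.
  x = λ² - 3 - 3 = 9 - 6 ≡ 3; y = λ·(3 - 3) - 9 ≡ 2. → (3, 2)
3A: (3, 2) + (3, 9): same x and y₁ ≡ -y₂, so the sum is O.
3A = O.
Next 3B:
Repeated addition: build up to 3B.
2B: (10, 0) + (10, 0): same x and y₁ ≡ -y₂, so the sum is O.
3B: O + (10, 0) = (10, 0) (identity).
3B = (10, 0).
Finally 3A + 3B:
O + (10, 0) = (10, 0) (identity).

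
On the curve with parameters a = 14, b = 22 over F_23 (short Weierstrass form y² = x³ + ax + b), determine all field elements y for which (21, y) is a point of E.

3, 20

x³ + 14x + 22 = 9577 ≡ 9 (mod 23).
Square roots of 9 mod 23: 3 and 20 (since 3² = 9 ≡ 9).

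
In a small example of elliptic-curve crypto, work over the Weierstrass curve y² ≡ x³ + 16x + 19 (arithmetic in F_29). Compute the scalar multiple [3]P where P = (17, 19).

Repeated addition: build up to 3P.
2P: tangent at (17, 19): λ = (3·17² + 16)/(2·19) ≡ 13/9. 9⁻¹ ≡ 13 (mod 29), so λ ≡ 13·13 ≡ 24.
  x = λ² - 17 - 17 = 576 - 34 ≡ 20; y = λ·(17 - 20) - 19 ≡ 25. → (20, 25)
3P: (20, 25) + (17, 19). λ = (19 - 25)/(17 - 20) ≡ 23/26 mod 29. 26⁻¹ ≡ 19 (mod 29), so λ ≡ 2.
  x = λ² - 20 - 17 = 4 - 37 ≡ 25; y = λ·(20 - 25) - 25 ≡ 23. → (25, 23)

(25, 23)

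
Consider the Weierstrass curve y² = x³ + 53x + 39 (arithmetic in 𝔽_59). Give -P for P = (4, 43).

(4, 16)

-(4, 43) = (4, -43 mod 59) = (4, 16).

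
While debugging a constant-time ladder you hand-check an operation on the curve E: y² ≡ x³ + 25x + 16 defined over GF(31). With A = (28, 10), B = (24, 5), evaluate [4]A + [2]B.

(0, 4)

First 4A:
Double-and-add on 4 = (100)₂. Start with A = (28, 10) for the leading 1-bit.
double: tangent at (28, 10): λ = (3·28² + 25)/(2·10) ≡ 21/20. 20⁻¹ ≡ 14 (mod 31) since 20·14 = 280 ≡ 1, so λ ≡ 21·14 ≡ 15.
  x = λ² - 28 - 28 = 225 - 56 ≡ 14; y = λ·(28 - 14) - 10 ≡ 14. → (14, 14)
double: tangent at (14, 14): λ = (3·14² + 25)/(2·14) ≡ 24/28. 28⁻¹ ≡ 10 (mod 31), so λ ≡ 24·10 ≡ 23.
  x = λ² - 14 - 14 = 529 - 28 ≡ 5; y = λ·(14 - 5) - 14 ≡ 7. → (5, 7)
4A = (5, 7).
Next 2B:
Repeated addition: build up to 2B.
2B: tangent at (24, 5): λ = (3·24² + 25)/(2·5) ≡ 17/10. 10⁻¹ ≡ 28 (mod 31), so λ ≡ 17·28 ≡ 11.
  x = λ² - 24 - 24 = 121 - 48 ≡ 11; y = λ·(24 - 11) - 5 ≡ 14. → (11, 14)
2B = (11, 14).
Finally 4A + 2B:
(5, 7) + (11, 14). λ = (14 - 7)/(11 - 5) ≡ 7/6 mod 31. 6⁻¹ ≡ 26 (mod 31), so λ ≡ 27.
  x = λ² - 5 - 11 = 729 - 16 ≡ 0; y = λ·(5 - 0) - 7 ≡ 4. → (0, 4)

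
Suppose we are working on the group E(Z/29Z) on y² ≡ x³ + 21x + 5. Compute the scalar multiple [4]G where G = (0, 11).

(12, 10)

Double-and-add on 4 = (100)₂. Start with G = (0, 11) for the leading 1-bit.
double: tangent at (0, 11): λ = (3·0² + 21)/(2·11) ≡ 21/22. 22⁻¹ ≡ 4 (mod 29), so λ ≡ 21·4 ≡ 26.
  x = λ² - 0 - 0 = 676 - 0 ≡ 9; y = λ·(0 - 9) - 11 ≡ 16. → (9, 16)
double: tangent at (9, 16): λ = (3·9² + 21)/(2·16) ≡ 3/3. 3⁻¹ ≡ 10 (mod 29), so λ ≡ 3·10 ≡ 1.
  x = λ² - 9 - 9 = 1 - 18 ≡ 12; y = λ·(9 - 12) - 16 ≡ 10. → (12, 10)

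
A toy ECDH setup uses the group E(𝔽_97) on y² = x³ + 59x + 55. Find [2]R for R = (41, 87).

tangent at (41, 87): λ = (3·41² + 59)/(2·87) ≡ 58/77. 77⁻¹ ≡ 63 (mod 97), so λ ≡ 58·63 ≡ 65.
  x = λ² - 41 - 41 = 4225 - 82 ≡ 69; y = λ·(41 - 69) - 87 ≡ 33. → (69, 33)

(69, 33)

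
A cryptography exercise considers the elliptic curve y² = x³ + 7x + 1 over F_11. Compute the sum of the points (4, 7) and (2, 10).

(10, 2)

(4, 7) + (2, 10). λ = (10 - 7)/(2 - 4) ≡ 3/9 mod 11. 9⁻¹ ≡ 5 (mod 11), so λ ≡ 4.
  x = λ² - 4 - 2 = 16 - 6 ≡ 10; y = λ·(4 - 10) - 7 ≡ 2. → (10, 2)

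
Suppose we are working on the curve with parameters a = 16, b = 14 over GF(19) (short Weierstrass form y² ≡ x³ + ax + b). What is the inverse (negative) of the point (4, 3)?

-(4, 3) = (4, -3 mod 19) = (4, 16).

(4, 16)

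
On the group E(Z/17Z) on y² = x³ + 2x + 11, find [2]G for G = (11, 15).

(16, 12)

tangent at (11, 15): λ = (3·11² + 2)/(2·15) ≡ 8/13. 13⁻¹ ≡ 4 (mod 17), so λ ≡ 8·4 ≡ 15.
  x = λ² - 11 - 11 = 225 - 22 ≡ 16; y = λ·(11 - 16) - 15 ≡ 12. → (16, 12)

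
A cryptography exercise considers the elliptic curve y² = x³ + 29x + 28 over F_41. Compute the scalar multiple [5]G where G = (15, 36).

(28, 18)

Double-and-add on 5 = (101)₂. Start with G = (15, 36) for the leading 1-bit.
double: tangent at (15, 36): λ = (3·15² + 29)/(2·36) ≡ 7/31. 31⁻¹ ≡ 4 (mod 41), so λ ≡ 7·4 ≡ 28.
  x = λ² - 15 - 15 = 784 - 30 ≡ 16; y = λ·(15 - 16) - 36 ≡ 18. → (16, 18)
double: tangent at (16, 18): λ = (3·16² + 29)/(2·18) ≡ 18/36. 36⁻¹ ≡ 8 (mod 41), so λ ≡ 18·8 ≡ 21.
  x = λ² - 16 - 16 = 441 - 32 ≡ 40; y = λ·(16 - 40) - 18 ≡ 11. → (40, 11)
add G: (40, 11) + (15, 36). λ = (36 - 11)/(15 - 40) ≡ 25/16 mod 41. 16⁻¹ ≡ 18 (mod 41) since 16·18 = 288 ≡ 1, so λ ≡ 40.
  x = λ² - 40 - 15 = 1600 - 55 ≡ 28; y = λ·(40 - 28) - 11 ≡ 18. → (28, 18)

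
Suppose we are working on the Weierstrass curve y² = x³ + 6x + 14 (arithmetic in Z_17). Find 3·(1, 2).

(1, 15)

Write P = (1, 2).
Repeated addition: build up to 3P.
2P: tangent at (1, 2): λ = (3·1² + 6)/(2·2) ≡ 9/4. 4⁻¹ ≡ 13 (mod 17) since 4·13 = 52 ≡ 1, so λ ≡ 9·13 ≡ 15.
  x = λ² - 1 - 1 = 225 - 2 ≡ 2; y = λ·(1 - 2) - 2 ≡ 0. → (2, 0)
3P: (2, 0) + (1, 2). λ = (2 - 0)/(1 - 2) ≡ 2/16 mod 17. 16⁻¹ ≡ 16 (mod 17), so λ ≡ 15.
  x = λ² - 2 - 1 = 225 - 3 ≡ 1; y = λ·(2 - 1) - 0 ≡ 15. → (1, 15)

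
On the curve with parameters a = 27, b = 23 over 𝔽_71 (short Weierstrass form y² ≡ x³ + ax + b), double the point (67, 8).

(48, 50)

tangent at (67, 8): λ = (3·67² + 27)/(2·8) ≡ 4/16. 16⁻¹ ≡ 40 (mod 71) since 16·40 = 640 ≡ 1, so λ ≡ 4·40 ≡ 18.
  x = λ² - 67 - 67 = 324 - 134 ≡ 48; y = λ·(67 - 48) - 8 ≡ 50. → (48, 50)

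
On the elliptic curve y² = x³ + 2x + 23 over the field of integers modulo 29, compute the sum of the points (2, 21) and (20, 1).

(2, 21) + (20, 1). λ = (1 - 21)/(20 - 2) ≡ 9/18 mod 29. 18⁻¹ ≡ 21 (mod 29), so λ ≡ 15.
  x = λ² - 2 - 20 = 225 - 22 ≡ 0; y = λ·(2 - 0) - 21 ≡ 9. → (0, 9)

(0, 9)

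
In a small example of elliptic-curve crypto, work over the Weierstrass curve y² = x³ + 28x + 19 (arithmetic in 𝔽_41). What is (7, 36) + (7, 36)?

(36, 0)

tangent at (7, 36): λ = (3·7² + 28)/(2·36) ≡ 11/31. 31⁻¹ ≡ 4 (mod 41), so λ ≡ 11·4 ≡ 3.
  x = λ² - 7 - 7 = 9 - 14 ≡ 36; y = λ·(7 - 36) - 36 ≡ 0. → (36, 0)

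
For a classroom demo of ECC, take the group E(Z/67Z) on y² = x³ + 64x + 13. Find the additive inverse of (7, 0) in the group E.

-(7, 0) = (7, -0 mod 67) = (7, 0).

(7, 0)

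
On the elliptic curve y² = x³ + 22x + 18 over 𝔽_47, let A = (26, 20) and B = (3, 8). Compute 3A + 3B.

First 3A:
Repeated addition: build up to 3A.
2A: tangent at (26, 20): λ = (3·26² + 22)/(2·20) ≡ 29/40. 40⁻¹ ≡ 20 (mod 47) since 40·20 = 800 ≡ 1, so λ ≡ 29·20 ≡ 16.
  x = λ² - 26 - 26 = 256 - 52 ≡ 16; y = λ·(26 - 16) - 20 ≡ 46. → (16, 46)
3A: (16, 46) + (26, 20). λ = (20 - 46)/(26 - 16) ≡ 21/10 mod 47. 10⁻¹ ≡ 33 (mod 47), so λ ≡ 35.
  x = λ² - 16 - 26 = 1225 - 42 ≡ 8; y = λ·(16 - 8) - 46 ≡ 46. → (8, 46)
3A = (8, 46).
Next 3B:
Repeated addition: build up to 3B.
2B: tangent at (3, 8): λ = (3·3² + 22)/(2·8) ≡ 2/16. 16⁻¹ ≡ 3 (mod 47), so λ ≡ 2·3 ≡ 6.
  x = λ² - 3 - 3 = 36 - 6 ≡ 30; y = λ·(3 - 30) - 8 ≡ 18. → (30, 18)
3B: (30, 18) + (3, 8). λ = (8 - 18)/(3 - 30) ≡ 37/20 mod 47. 20⁻¹ ≡ 40 (mod 47), so λ ≡ 23.
  x = λ² - 30 - 3 = 529 - 33 ≡ 26; y = λ·(30 - 26) - 18 ≡ 27. → (26, 27)
3B = (26, 27).
Finally 3A + 3B:
(8, 46) + (26, 27). λ = (27 - 46)/(26 - 8) ≡ 28/18 mod 47. 18⁻¹ ≡ 34 (mod 47), so λ ≡ 12.
  x = λ² - 8 - 26 = 144 - 34 ≡ 16; y = λ·(8 - 16) - 46 ≡ 46. → (16, 46)

(16, 46)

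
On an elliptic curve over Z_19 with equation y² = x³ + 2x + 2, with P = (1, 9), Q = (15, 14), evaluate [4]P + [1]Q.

First 4P:
Double-and-add on 4 = (100)₂. Start with P = (1, 9) for the leading 1-bit.
double: tangent at (1, 9): λ = (3·1² + 2)/(2·9) ≡ 5/18. 18⁻¹ ≡ 18 (mod 19) since 18·18 = 324 ≡ 1, so λ ≡ 5·18 ≡ 14.
  x = λ² - 1 - 1 = 196 - 2 ≡ 4; y = λ·(1 - 4) - 9 ≡ 6. → (4, 6)
double: tangent at (4, 6): λ = (3·4² + 2)/(2·6) ≡ 12/12. 12⁻¹ ≡ 8 (mod 19) since 12·8 = 96 ≡ 1, so λ ≡ 12·8 ≡ 1.
  x = λ² - 4 - 4 = 1 - 8 ≡ 12; y = λ·(4 - 12) - 6 ≡ 5. → (12, 5)
4P = (12, 5).
Finally 4P + Q:
(12, 5) + (15, 14). λ = (14 - 5)/(15 - 12) ≡ 9/3 mod 19. 3⁻¹ ≡ 13 (mod 19), so λ ≡ 3.
  x = λ² - 12 - 15 = 9 - 27 ≡ 1; y = λ·(12 - 1) - 5 ≡ 9. → (1, 9)

(1, 9)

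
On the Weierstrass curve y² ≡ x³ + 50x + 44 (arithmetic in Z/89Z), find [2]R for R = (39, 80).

(29, 47)

tangent at (39, 80): λ = (3·39² + 50)/(2·80) ≡ 74/71. 71⁻¹ ≡ 84 (mod 89), so λ ≡ 74·84 ≡ 75.
  x = λ² - 39 - 39 = 5625 - 78 ≡ 29; y = λ·(39 - 29) - 80 ≡ 47. → (29, 47)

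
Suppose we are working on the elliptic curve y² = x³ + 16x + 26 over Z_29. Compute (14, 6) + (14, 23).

The two points share x = 14 and their y-coordinates satisfy 6 + 23 ≡ 0 (mod 29), so they are inverses. Their sum is O.

O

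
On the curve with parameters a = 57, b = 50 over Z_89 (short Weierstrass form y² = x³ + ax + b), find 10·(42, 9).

Write G = (42, 9).
Repeated addition: build up to 10G.
2G: tangent at (42, 9): λ = (3·42² + 57)/(2·9) ≡ 9/18. 18⁻¹ ≡ 5 (mod 89), so λ ≡ 9·5 ≡ 45.
  x = λ² - 42 - 42 = 2025 - 84 ≡ 72; y = λ·(42 - 72) - 9 ≡ 65. → (72, 65)
3G: (72, 65) + (42, 9). λ = (9 - 65)/(42 - 72) ≡ 33/59 mod 89. 59⁻¹ ≡ 86 (mod 89), so λ ≡ 79.
  x = λ² - 72 - 42 = 6241 - 114 ≡ 75; y = λ·(72 - 75) - 65 ≡ 54. → (75, 54)
4G: (75, 54) + (42, 9). λ = (9 - 54)/(42 - 75) ≡ 44/56 mod 89. 56⁻¹ ≡ 62 (mod 89) since 56·62 = 3472 ≡ 1, so λ ≡ 58.
  x = λ² - 75 - 42 = 3364 - 117 ≡ 43; y = λ·(75 - 43) - 54 ≡ 22. → (43, 22)
5G: (43, 22) + (42, 9). λ = (9 - 22)/(42 - 43) ≡ 76/88 mod 89. 88⁻¹ ≡ 88 (mod 89) since 88·88 = 7744 ≡ 1, so λ ≡ 13.
  x = λ² - 43 - 42 = 169 - 85 ≡ 84; y = λ·(43 - 84) - 22 ≡ 68. → (84, 68)
6G: (84, 68) + (42, 9). λ = (9 - 68)/(42 - 84) ≡ 30/47 mod 89. 47⁻¹ ≡ 36 (mod 89) since 47·36 = 1692 ≡ 1, so λ ≡ 12.
  x = λ² - 84 - 42 = 144 - 126 ≡ 18; y = λ·(84 - 18) - 68 ≡ 12. → (18, 12)
7G: (18, 12) + (42, 9). λ = (9 - 12)/(42 - 18) ≡ 86/24 mod 89. 24⁻¹ ≡ 26 (mod 89), so λ ≡ 11.
  x = λ² - 18 - 42 = 121 - 60 ≡ 61; y = λ·(18 - 61) - 12 ≡ 49. → (61, 49)
8G: (61, 49) + (42, 9). λ = (9 - 49)/(42 - 61) ≡ 49/70 mod 89. 70⁻¹ ≡ 14 (mod 89), so λ ≡ 63.
  x = λ² - 61 - 42 = 3969 - 103 ≡ 39; y = λ·(61 - 39) - 49 ≡ 2. → (39, 2)
9G: (39, 2) + (42, 9). λ = (9 - 2)/(42 - 39) ≡ 7/3 mod 89. 3⁻¹ ≡ 30 (mod 89), so λ ≡ 32.
  x = λ² - 39 - 42 = 1024 - 81 ≡ 53; y = λ·(39 - 53) - 2 ≡ 84. → (53, 84)
10G: (53, 84) + (42, 9). λ = (9 - 84)/(42 - 53) ≡ 14/78 mod 89. 78⁻¹ ≡ 8 (mod 89) since 78·8 = 624 ≡ 1, so λ ≡ 23.
  x = λ² - 53 - 42 = 529 - 95 ≡ 78; y = λ·(53 - 78) - 84 ≡ 53. → (78, 53)

(78, 53)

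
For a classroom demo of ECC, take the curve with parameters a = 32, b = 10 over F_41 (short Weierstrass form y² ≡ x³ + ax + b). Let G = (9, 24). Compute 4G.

Double-and-add on 4 = (100)₂. Start with G = (9, 24) for the leading 1-bit.
double: tangent at (9, 24): λ = (3·9² + 32)/(2·24) ≡ 29/7. 7⁻¹ ≡ 6 (mod 41) since 7·6 = 42 ≡ 1, so λ ≡ 29·6 ≡ 10.
  x = λ² - 9 - 9 = 100 - 18 ≡ 0; y = λ·(9 - 0) - 24 ≡ 25. → (0, 25)
double: tangent at (0, 25): λ = (3·0² + 32)/(2·25) ≡ 32/9. 9⁻¹ ≡ 32 (mod 41) since 9·32 = 288 ≡ 1, so λ ≡ 32·32 ≡ 40.
  x = λ² - 0 - 0 = 1600 - 0 ≡ 1; y = λ·(0 - 1) - 25 ≡ 17. → (1, 17)

(1, 17)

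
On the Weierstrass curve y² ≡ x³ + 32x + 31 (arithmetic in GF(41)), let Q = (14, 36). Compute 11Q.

(2, 12)

Repeated addition: build up to 11Q.
2Q: tangent at (14, 36): λ = (3·14² + 32)/(2·36) ≡ 5/31. 31⁻¹ ≡ 4 (mod 41) since 31·4 = 124 ≡ 1, so λ ≡ 5·4 ≡ 20.
  x = λ² - 14 - 14 = 400 - 28 ≡ 3; y = λ·(14 - 3) - 36 ≡ 20. → (3, 20)
3Q: (3, 20) + (14, 36). λ = (36 - 20)/(14 - 3) ≡ 16/11 mod 41. 11⁻¹ ≡ 15 (mod 41) since 11·15 = 165 ≡ 1, so λ ≡ 35.
  x = λ² - 3 - 14 = 1225 - 17 ≡ 19; y = λ·(3 - 19) - 20 ≡ 35. → (19, 35)
4Q: (19, 35) + (14, 36). λ = (36 - 35)/(14 - 19) ≡ 1/36 mod 41. 36⁻¹ ≡ 8 (mod 41), so λ ≡ 8.
  x = λ² - 19 - 14 = 64 - 33 ≡ 31; y = λ·(19 - 31) - 35 ≡ 33. → (31, 33)
5Q: (31, 33) + (14, 36). λ = (36 - 33)/(14 - 31) ≡ 3/24 mod 41. 24⁻¹ ≡ 12 (mod 41), so λ ≡ 36.
  x = λ² - 31 - 14 = 1296 - 45 ≡ 21; y = λ·(31 - 21) - 33 ≡ 40. → (21, 40)
6Q: (21, 40) + (14, 36). λ = (36 - 40)/(14 - 21) ≡ 37/34 mod 41. 34⁻¹ ≡ 35 (mod 41), so λ ≡ 24.
  x = λ² - 21 - 14 = 576 - 35 ≡ 8; y = λ·(21 - 8) - 40 ≡ 26. → (8, 26)
7Q: (8, 26) + (14, 36). λ = (36 - 26)/(14 - 8) ≡ 10/6 mod 41. 6⁻¹ ≡ 7 (mod 41) since 6·7 = 42 ≡ 1, so λ ≡ 29.
  x = λ² - 8 - 14 = 841 - 22 ≡ 40; y = λ·(8 - 40) - 26 ≡ 30. → (40, 30)
8Q: (40, 30) + (14, 36). λ = (36 - 30)/(14 - 40) ≡ 6/15 mod 41. 15⁻¹ ≡ 11 (mod 41) since 15·11 = 165 ≡ 1, so λ ≡ 25.
  x = λ² - 40 - 14 = 625 - 54 ≡ 38; y = λ·(40 - 38) - 30 ≡ 20. → (38, 20)
9Q: (38, 20) + (14, 36). λ = (36 - 20)/(14 - 38) ≡ 16/17 mod 41. 17⁻¹ ≡ 29 (mod 41), so λ ≡ 13.
  x = λ² - 38 - 14 = 169 - 52 ≡ 35; y = λ·(38 - 35) - 20 ≡ 19. → (35, 19)
10Q: (35, 19) + (14, 36). λ = (36 - 19)/(14 - 35) ≡ 17/20 mod 41. 20⁻¹ ≡ 39 (mod 41) since 20·39 = 780 ≡ 1, so λ ≡ 7.
  x = λ² - 35 - 14 = 49 - 49 ≡ 0; y = λ·(35 - 0) - 19 ≡ 21. → (0, 21)
11Q: (0, 21) + (14, 36). λ = (36 - 21)/(14 - 0) ≡ 15/14 mod 41. 14⁻¹ ≡ 3 (mod 41) since 14·3 = 42 ≡ 1, so λ ≡ 4.
  x = λ² - 0 - 14 = 16 - 14 ≡ 2; y = λ·(0 - 2) - 21 ≡ 12. → (2, 12)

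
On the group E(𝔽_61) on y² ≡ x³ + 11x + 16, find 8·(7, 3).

Write G = (7, 3).
Repeated addition: build up to 8G.
2G: tangent at (7, 3): λ = (3·7² + 11)/(2·3) ≡ 36/6. 6⁻¹ ≡ 51 (mod 61), so λ ≡ 36·51 ≡ 6.
  x = λ² - 7 - 7 = 36 - 14 ≡ 22; y = λ·(7 - 22) - 3 ≡ 29. → (22, 29)
3G: (22, 29) + (7, 3). λ = (3 - 29)/(7 - 22) ≡ 35/46 mod 61. 46⁻¹ ≡ 4 (mod 61), so λ ≡ 18.
  x = λ² - 22 - 7 = 324 - 29 ≡ 51; y = λ·(22 - 51) - 29 ≡ 59. → (51, 59)
4G: (51, 59) + (7, 3). λ = (3 - 59)/(7 - 51) ≡ 5/17 mod 61. 17⁻¹ ≡ 18 (mod 61) since 17·18 = 306 ≡ 1, so λ ≡ 29.
  x = λ² - 51 - 7 = 841 - 58 ≡ 51; y = λ·(51 - 51) - 59 ≡ 2. → (51, 2)
5G: (51, 2) + (7, 3). λ = (3 - 2)/(7 - 51) ≡ 1/17 mod 61. 17⁻¹ ≡ 18 (mod 61), so λ ≡ 18.
  x = λ² - 51 - 7 = 324 - 58 ≡ 22; y = λ·(51 - 22) - 2 ≡ 32. → (22, 32)
6G: (22, 32) + (7, 3). λ = (3 - 32)/(7 - 22) ≡ 32/46 mod 61. 46⁻¹ ≡ 4 (mod 61), so λ ≡ 6.
  x = λ² - 22 - 7 = 36 - 29 ≡ 7; y = λ·(22 - 7) - 32 ≡ 58. → (7, 58)
7G: (7, 58) + (7, 3): same x and y₁ ≡ -y₂, so the sum is O.
8G: O + (7, 3) = (7, 3) (identity).

(7, 3)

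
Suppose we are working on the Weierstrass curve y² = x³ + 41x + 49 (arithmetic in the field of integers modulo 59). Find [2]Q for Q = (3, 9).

tangent at (3, 9): λ = (3·3² + 41)/(2·9) ≡ 9/18. 18⁻¹ ≡ 23 (mod 59), so λ ≡ 9·23 ≡ 30.
  x = λ² - 3 - 3 = 900 - 6 ≡ 9; y = λ·(3 - 9) - 9 ≡ 47. → (9, 47)

(9, 47)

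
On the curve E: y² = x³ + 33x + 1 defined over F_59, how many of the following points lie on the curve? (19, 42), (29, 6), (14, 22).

(19, 42): 42² ≡ 53, rhs ≡ 53 → on.
(29, 6): 6² ≡ 36, rhs ≡ 36 → on.
(14, 22): 22² ≡ 12, rhs ≡ 21 → off.

2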